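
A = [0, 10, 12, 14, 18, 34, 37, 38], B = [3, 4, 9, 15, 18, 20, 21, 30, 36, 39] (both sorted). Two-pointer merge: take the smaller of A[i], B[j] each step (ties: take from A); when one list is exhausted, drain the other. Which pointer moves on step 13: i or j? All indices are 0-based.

[i=0,j=0] A[i]=0<=B[j]=3 take 0 → i++
[i=1,j=0] A[i]=10>B[j]=3 take 3 → j++
[i=1,j=1] A[i]=10>B[j]=4 take 4 → j++
[i=1,j=2] A[i]=10>B[j]=9 take 9 → j++
[i=1,j=3] A[i]=10<=B[j]=15 take 10 → i++
[i=2,j=3] A[i]=12<=B[j]=15 take 12 → i++
[i=3,j=3] A[i]=14<=B[j]=15 take 14 → i++
[i=4,j=3] A[i]=18>B[j]=15 take 15 → j++
[i=4,j=4] A[i]=18<=B[j]=18 take 18 → i++
[i=5,j=4] A[i]=34>B[j]=18 take 18 → j++
[i=5,j=5] A[i]=34>B[j]=20 take 20 → j++
[i=5,j=6] A[i]=34>B[j]=21 take 21 → j++
[i=5,j=7] A[i]=34>B[j]=30 take 30 → j++

j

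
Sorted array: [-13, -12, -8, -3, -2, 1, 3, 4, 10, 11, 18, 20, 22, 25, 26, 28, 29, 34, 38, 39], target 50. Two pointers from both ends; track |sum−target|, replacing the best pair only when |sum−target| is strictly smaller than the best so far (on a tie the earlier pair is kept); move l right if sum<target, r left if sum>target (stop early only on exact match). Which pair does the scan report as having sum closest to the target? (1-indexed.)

l=1 r=20: -13+39=26 d=24 *, l++
l=2 r=20: -12+39=27 d=23 *, l++
l=3 r=20: -8+39=31 d=19 *, l++
l=4 r=20: -3+39=36 d=14 *, l++
l=5 r=20: -2+39=37 d=13 *, l++
l=6 r=20: 1+39=40 d=10 *, l++
l=7 r=20: 3+39=42 d=8 *, l++
l=8 r=20: 4+39=43 d=7 *, l++
l=9 r=20: 10+39=49 d=1 *, l++
l=10 r=20: 11+39=50 d=0 *, stop

pair (11, 39) with sum 50 (|Δ|=0)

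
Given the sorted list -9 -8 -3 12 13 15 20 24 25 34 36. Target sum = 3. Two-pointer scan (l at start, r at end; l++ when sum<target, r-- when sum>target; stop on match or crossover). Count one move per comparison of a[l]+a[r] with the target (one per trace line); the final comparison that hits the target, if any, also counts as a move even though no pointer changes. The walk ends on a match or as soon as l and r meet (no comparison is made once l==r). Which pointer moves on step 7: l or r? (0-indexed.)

r

l=0 r=10: -9+36=27 >3, r--
l=0 r=9: -9+34=25 >3, r--
l=0 r=8: -9+25=16 >3, r--
l=0 r=7: -9+24=15 >3, r--
l=0 r=6: -9+20=11 >3, r--
l=0 r=5: -9+15=6 >3, r--
l=0 r=4: -9+13=4 >3, r--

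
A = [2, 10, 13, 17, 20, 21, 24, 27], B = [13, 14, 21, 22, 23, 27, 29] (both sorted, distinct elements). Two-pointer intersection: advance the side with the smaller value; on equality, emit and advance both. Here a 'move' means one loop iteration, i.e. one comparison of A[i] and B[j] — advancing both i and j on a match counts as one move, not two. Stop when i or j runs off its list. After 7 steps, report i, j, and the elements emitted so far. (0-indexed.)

i=6, j=3, emitted=[13, 21]

[i=0,j=0] 2<13 → i++
[i=1,j=0] 10<13 → i++
[i=2,j=0] 13==13 emit → i++,j++
[i=3,j=1] 17>14 → j++
[i=3,j=2] 17<21 → i++
[i=4,j=2] 20<21 → i++
[i=5,j=2] 21==21 emit → i++,j++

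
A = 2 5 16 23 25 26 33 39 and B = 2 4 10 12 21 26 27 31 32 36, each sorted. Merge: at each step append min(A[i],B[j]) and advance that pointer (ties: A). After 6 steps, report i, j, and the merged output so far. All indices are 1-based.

i=1 j=1: A[i]=2<=B[j]=2 take 2, i++
i=2 j=1: A[i]=5>B[j]=2 take 2, j++
i=2 j=2: A[i]=5>B[j]=4 take 4, j++
i=2 j=3: A[i]=5<=B[j]=10 take 5, i++
i=3 j=3: A[i]=16>B[j]=10 take 10, j++
i=3 j=4: A[i]=16>B[j]=12 take 12, j++

i=3, j=5, merged so far=[2, 2, 4, 5, 10, 12]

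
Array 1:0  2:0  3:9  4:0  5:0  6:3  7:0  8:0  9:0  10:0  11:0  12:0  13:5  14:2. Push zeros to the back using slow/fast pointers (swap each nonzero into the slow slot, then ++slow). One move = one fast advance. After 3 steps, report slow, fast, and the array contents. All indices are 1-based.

slow=1 fast=1: a[fast]=0, fast++
slow=1 fast=2: a[fast]=0, fast++
slow=1 fast=3: a[fast]=9≠0 swap→a[1]=9, slow++,fast++

slow=2, fast=4, a=[9, 0, 0, 0, 0, 3, 0, 0, 0, 0, 0, 0, 5, 2]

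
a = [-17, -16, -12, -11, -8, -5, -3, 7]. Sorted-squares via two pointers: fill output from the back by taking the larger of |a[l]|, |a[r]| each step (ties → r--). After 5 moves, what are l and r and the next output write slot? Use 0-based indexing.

l=5, r=7, next write slot=2

[0,7] |-17|>|7| out[7]=289 → l++
[1,7] |-16|>|7| out[6]=256 → l++
[2,7] |-12|>|7| out[5]=144 → l++
[3,7] |-11|>|7| out[4]=121 → l++
[4,7] |-8|>|7| out[3]=64 → l++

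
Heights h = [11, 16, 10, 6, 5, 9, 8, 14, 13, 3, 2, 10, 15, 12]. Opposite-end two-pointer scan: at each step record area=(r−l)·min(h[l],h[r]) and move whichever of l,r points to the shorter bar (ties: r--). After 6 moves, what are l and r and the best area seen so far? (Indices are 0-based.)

l=1, r=8, best area=165

l=0 r=13: min(11,12)*13=143 best=143 *, l++
l=1 r=13: min(16,12)*12=144 best=144 *, r--
l=1 r=12: min(16,15)*11=165 best=165 *, r--
l=1 r=11: min(16,10)*10=100 best=165, r--
l=1 r=10: min(16,2)*9=18 best=165, r--
l=1 r=9: min(16,3)*8=24 best=165, r--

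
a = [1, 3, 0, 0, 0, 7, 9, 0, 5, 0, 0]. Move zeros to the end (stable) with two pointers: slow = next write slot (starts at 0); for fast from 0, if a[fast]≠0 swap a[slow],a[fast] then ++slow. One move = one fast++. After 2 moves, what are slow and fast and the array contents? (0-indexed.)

slow=0 fast=0: a[fast]=1≠0 swap→a[0]=1, slow++,fast++
slow=1 fast=1: a[fast]=3≠0 swap→a[1]=3, slow++,fast++

slow=2, fast=2, a=[1, 3, 0, 0, 0, 7, 9, 0, 5, 0, 0]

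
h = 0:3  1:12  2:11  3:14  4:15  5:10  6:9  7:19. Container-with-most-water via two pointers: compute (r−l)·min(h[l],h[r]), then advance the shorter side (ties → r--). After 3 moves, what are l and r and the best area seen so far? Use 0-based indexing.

l=0 r=7: min(3,19)*7=21 best=21 *, l++
l=1 r=7: min(12,19)*6=72 best=72 *, l++
l=2 r=7: min(11,19)*5=55 best=72, l++

l=3, r=7, best area=72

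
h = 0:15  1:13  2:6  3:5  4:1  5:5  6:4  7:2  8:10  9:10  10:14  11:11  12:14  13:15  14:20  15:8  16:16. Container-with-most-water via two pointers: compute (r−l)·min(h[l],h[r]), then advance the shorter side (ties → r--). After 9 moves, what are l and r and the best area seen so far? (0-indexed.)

l=0 r=16: min(15,16)*16=240 best=240 *, l++
l=1 r=16: min(13,16)*15=195 best=240, l++
l=2 r=16: min(6,16)*14=84 best=240, l++
l=3 r=16: min(5,16)*13=65 best=240, l++
l=4 r=16: min(1,16)*12=12 best=240, l++
l=5 r=16: min(5,16)*11=55 best=240, l++
l=6 r=16: min(4,16)*10=40 best=240, l++
l=7 r=16: min(2,16)*9=18 best=240, l++
l=8 r=16: min(10,16)*8=80 best=240, l++

l=9, r=16, best area=240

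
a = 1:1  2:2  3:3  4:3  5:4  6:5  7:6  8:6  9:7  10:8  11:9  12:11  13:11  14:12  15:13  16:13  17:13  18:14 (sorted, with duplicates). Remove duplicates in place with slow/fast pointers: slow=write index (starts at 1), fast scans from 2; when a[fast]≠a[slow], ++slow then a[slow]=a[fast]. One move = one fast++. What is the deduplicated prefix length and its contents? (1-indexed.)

length 13; prefix = [1, 2, 3, 4, 5, 6, 7, 8, 9, 11, 12, 13, 14]

(s=1,f=2) a[fast]=2≠a[slow]=1 write a[2]=2 → slow++,fast++
(s=2,f=3) a[fast]=3≠a[slow]=2 write a[3]=3 → slow++,fast++
(s=3,f=4) a[fast]=3=a[slow] dup → fast++
(s=3,f=5) a[fast]=4≠a[slow]=3 write a[4]=4 → slow++,fast++
(s=4,f=6) a[fast]=5≠a[slow]=4 write a[5]=5 → slow++,fast++
(s=5,f=7) a[fast]=6≠a[slow]=5 write a[6]=6 → slow++,fast++
(s=6,f=8) a[fast]=6=a[slow] dup → fast++
(s=6,f=9) a[fast]=7≠a[slow]=6 write a[7]=7 → slow++,fast++
(s=7,f=10) a[fast]=8≠a[slow]=7 write a[8]=8 → slow++,fast++
(s=8,f=11) a[fast]=9≠a[slow]=8 write a[9]=9 → slow++,fast++
(s=9,f=12) a[fast]=11≠a[slow]=9 write a[10]=11 → slow++,fast++
(s=10,f=13) a[fast]=11=a[slow] dup → fast++
(s=10,f=14) a[fast]=12≠a[slow]=11 write a[11]=12 → slow++,fast++
(s=11,f=15) a[fast]=13≠a[slow]=12 write a[12]=13 → slow++,fast++
(s=12,f=16) a[fast]=13=a[slow] dup → fast++
(s=12,f=17) a[fast]=13=a[slow] dup → fast++
(s=12,f=18) a[fast]=14≠a[slow]=13 write a[13]=14 → slow++,fast++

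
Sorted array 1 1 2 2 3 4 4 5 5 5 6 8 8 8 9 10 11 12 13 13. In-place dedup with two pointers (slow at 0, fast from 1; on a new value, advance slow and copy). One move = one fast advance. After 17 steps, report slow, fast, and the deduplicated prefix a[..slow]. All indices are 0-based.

slow=10, fast=18, prefix=[1, 2, 3, 4, 5, 6, 8, 9, 10, 11, 12]

slow=0 fast=1: a[fast]=1=a[slow] dup, fast++
slow=0 fast=2: a[fast]=2≠a[slow]=1 write a[1]=2, slow++,fast++
slow=1 fast=3: a[fast]=2=a[slow] dup, fast++
slow=1 fast=4: a[fast]=3≠a[slow]=2 write a[2]=3, slow++,fast++
slow=2 fast=5: a[fast]=4≠a[slow]=3 write a[3]=4, slow++,fast++
slow=3 fast=6: a[fast]=4=a[slow] dup, fast++
slow=3 fast=7: a[fast]=5≠a[slow]=4 write a[4]=5, slow++,fast++
slow=4 fast=8: a[fast]=5=a[slow] dup, fast++
slow=4 fast=9: a[fast]=5=a[slow] dup, fast++
slow=4 fast=10: a[fast]=6≠a[slow]=5 write a[5]=6, slow++,fast++
slow=5 fast=11: a[fast]=8≠a[slow]=6 write a[6]=8, slow++,fast++
slow=6 fast=12: a[fast]=8=a[slow] dup, fast++
slow=6 fast=13: a[fast]=8=a[slow] dup, fast++
slow=6 fast=14: a[fast]=9≠a[slow]=8 write a[7]=9, slow++,fast++
slow=7 fast=15: a[fast]=10≠a[slow]=9 write a[8]=10, slow++,fast++
slow=8 fast=16: a[fast]=11≠a[slow]=10 write a[9]=11, slow++,fast++
slow=9 fast=17: a[fast]=12≠a[slow]=11 write a[10]=12, slow++,fast++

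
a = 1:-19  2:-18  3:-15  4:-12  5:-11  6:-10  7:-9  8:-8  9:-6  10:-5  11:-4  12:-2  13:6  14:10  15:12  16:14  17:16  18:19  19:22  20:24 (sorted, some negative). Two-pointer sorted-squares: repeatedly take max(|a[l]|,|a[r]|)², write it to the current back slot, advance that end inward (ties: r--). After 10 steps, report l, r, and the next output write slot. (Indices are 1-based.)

l=5, r=14, next write slot=10

[1,20] |-19|<=|24| out[20]=576 → r--
[1,19] |-19|<=|22| out[19]=484 → r--
[1,18] |-19|<=|19| out[18]=361 → r--
[1,17] |-19|>|16| out[17]=361 → l++
[2,17] |-18|>|16| out[16]=324 → l++
[3,17] |-15|<=|16| out[15]=256 → r--
[3,16] |-15|>|14| out[14]=225 → l++
[4,16] |-12|<=|14| out[13]=196 → r--
[4,15] |-12|<=|12| out[12]=144 → r--
[4,14] |-12|>|10| out[11]=144 → l++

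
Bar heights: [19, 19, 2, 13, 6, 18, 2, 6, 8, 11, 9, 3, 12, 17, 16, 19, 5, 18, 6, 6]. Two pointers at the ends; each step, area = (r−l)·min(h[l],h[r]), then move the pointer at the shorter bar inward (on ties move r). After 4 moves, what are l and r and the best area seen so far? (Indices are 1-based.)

l=1 r=20: min(19,6)*19=114 best=114 *, r--
l=1 r=19: min(19,6)*18=108 best=114, r--
l=1 r=18: min(19,18)*17=306 best=306 *, r--
l=1 r=17: min(19,5)*16=80 best=306, r--

l=1, r=16, best area=306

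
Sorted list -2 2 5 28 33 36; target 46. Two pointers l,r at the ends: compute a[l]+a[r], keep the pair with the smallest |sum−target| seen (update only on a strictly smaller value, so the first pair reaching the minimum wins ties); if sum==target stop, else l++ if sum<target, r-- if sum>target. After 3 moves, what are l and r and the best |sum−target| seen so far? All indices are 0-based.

l=3, r=5, best |Δ|=5

l=0 r=5: -2+36=34 d=12 *, l++
l=1 r=5: 2+36=38 d=8 *, l++
l=2 r=5: 5+36=41 d=5 *, l++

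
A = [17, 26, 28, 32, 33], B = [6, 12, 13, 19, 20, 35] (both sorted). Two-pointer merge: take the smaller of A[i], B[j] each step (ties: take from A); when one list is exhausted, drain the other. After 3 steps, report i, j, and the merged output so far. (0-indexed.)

[i=0,j=0] A[i]=17>B[j]=6 take 6 → j++
[i=0,j=1] A[i]=17>B[j]=12 take 12 → j++
[i=0,j=2] A[i]=17>B[j]=13 take 13 → j++

i=0, j=3, merged so far=[6, 12, 13]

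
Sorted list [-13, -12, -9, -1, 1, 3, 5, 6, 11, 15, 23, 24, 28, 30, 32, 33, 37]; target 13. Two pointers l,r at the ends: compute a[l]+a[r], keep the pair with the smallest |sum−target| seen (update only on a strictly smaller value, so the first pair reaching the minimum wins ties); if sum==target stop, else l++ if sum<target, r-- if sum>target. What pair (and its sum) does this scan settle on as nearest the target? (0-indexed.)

pair (-12, 24) with sum 12 (|Δ|=1)

l=0 r=16: -13+37=24 d=11 *, r--
l=0 r=15: -13+33=20 d=7 *, r--
l=0 r=14: -13+32=19 d=6 *, r--
l=0 r=13: -13+30=17 d=4 *, r--
l=0 r=12: -13+28=15 d=2 *, r--
l=0 r=11: -13+24=11 d=2, l++
l=1 r=11: -12+24=12 d=1 *, l++
l=2 r=11: -9+24=15 d=2, r--
l=2 r=10: -9+23=14 d=1, r--
l=2 r=9: -9+15=6 d=7, l++
l=3 r=9: -1+15=14 d=1, r--
l=3 r=8: -1+11=10 d=3, l++
l=4 r=8: 1+11=12 d=1, l++
l=5 r=8: 3+11=14 d=1, r--
l=5 r=7: 3+6=9 d=4, l++
l=6 r=7: 5+6=11 d=2, l++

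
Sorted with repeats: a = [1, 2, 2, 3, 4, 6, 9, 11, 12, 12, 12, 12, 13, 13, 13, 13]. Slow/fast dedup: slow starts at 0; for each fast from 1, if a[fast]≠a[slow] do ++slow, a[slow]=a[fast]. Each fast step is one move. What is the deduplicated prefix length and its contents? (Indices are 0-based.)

(s=0,f=1) a[fast]=2≠a[slow]=1 write a[1]=2 → slow++,fast++
(s=1,f=2) a[fast]=2=a[slow] dup → fast++
(s=1,f=3) a[fast]=3≠a[slow]=2 write a[2]=3 → slow++,fast++
(s=2,f=4) a[fast]=4≠a[slow]=3 write a[3]=4 → slow++,fast++
(s=3,f=5) a[fast]=6≠a[slow]=4 write a[4]=6 → slow++,fast++
(s=4,f=6) a[fast]=9≠a[slow]=6 write a[5]=9 → slow++,fast++
(s=5,f=7) a[fast]=11≠a[slow]=9 write a[6]=11 → slow++,fast++
(s=6,f=8) a[fast]=12≠a[slow]=11 write a[7]=12 → slow++,fast++
(s=7,f=9) a[fast]=12=a[slow] dup → fast++
(s=7,f=10) a[fast]=12=a[slow] dup → fast++
(s=7,f=11) a[fast]=12=a[slow] dup → fast++
(s=7,f=12) a[fast]=13≠a[slow]=12 write a[8]=13 → slow++,fast++
(s=8,f=13) a[fast]=13=a[slow] dup → fast++
(s=8,f=14) a[fast]=13=a[slow] dup → fast++
(s=8,f=15) a[fast]=13=a[slow] dup → fast++

length 9; prefix = [1, 2, 3, 4, 6, 9, 11, 12, 13]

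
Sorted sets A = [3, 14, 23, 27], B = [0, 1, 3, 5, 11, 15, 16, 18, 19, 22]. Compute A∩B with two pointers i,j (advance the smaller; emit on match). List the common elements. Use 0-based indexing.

i=0 j=0: 3>0, j++
i=0 j=1: 3>1, j++
i=0 j=2: 3==3 emit, i++,j++
i=1 j=3: 14>5, j++
i=1 j=4: 14>11, j++
i=1 j=5: 14<15, i++
i=2 j=5: 23>15, j++
i=2 j=6: 23>16, j++
i=2 j=7: 23>18, j++
i=2 j=8: 23>19, j++
i=2 j=9: 23>22, j++

intersection = [3]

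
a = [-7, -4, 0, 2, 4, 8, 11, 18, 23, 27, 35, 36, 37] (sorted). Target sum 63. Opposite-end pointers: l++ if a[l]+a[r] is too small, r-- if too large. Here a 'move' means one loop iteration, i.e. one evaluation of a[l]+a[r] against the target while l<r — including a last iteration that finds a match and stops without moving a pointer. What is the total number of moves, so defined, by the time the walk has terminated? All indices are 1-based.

l=1 r=13: -7+37=30 <63, l++
l=2 r=13: -4+37=33 <63, l++
l=3 r=13: 0+37=37 <63, l++
l=4 r=13: 2+37=39 <63, l++
l=5 r=13: 4+37=41 <63, l++
l=6 r=13: 8+37=45 <63, l++
l=7 r=13: 11+37=48 <63, l++
l=8 r=13: 18+37=55 <63, l++
l=9 r=13: 23+37=60 <63, l++
l=10 r=13: 27+37=64 >63, r--
l=10 r=12: 27+36=63, found

11 moves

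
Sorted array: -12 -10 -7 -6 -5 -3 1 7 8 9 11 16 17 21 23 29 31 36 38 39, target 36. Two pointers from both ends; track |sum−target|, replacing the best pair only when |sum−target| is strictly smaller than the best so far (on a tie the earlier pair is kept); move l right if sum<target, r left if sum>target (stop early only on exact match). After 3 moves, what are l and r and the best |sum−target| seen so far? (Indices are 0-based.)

l=3, r=19, best |Δ|=4

[0,19] -12+39=27 d=9 * → l++
[1,19] -10+39=29 d=7 * → l++
[2,19] -7+39=32 d=4 * → l++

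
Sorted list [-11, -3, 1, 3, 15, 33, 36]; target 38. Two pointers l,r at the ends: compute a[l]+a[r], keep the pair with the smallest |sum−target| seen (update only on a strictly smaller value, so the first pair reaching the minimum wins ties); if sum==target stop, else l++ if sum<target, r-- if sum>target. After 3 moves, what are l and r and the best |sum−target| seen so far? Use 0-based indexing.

l=3, r=6, best |Δ|=1

[0,6] -11+36=25 d=13 * → l++
[1,6] -3+36=33 d=5 * → l++
[2,6] 1+36=37 d=1 * → l++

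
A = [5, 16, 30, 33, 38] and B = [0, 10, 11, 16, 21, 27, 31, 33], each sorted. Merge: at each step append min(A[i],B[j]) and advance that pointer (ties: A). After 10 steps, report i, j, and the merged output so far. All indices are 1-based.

i=1 j=1: A[i]=5>B[j]=0 take 0, j++
i=1 j=2: A[i]=5<=B[j]=10 take 5, i++
i=2 j=2: A[i]=16>B[j]=10 take 10, j++
i=2 j=3: A[i]=16>B[j]=11 take 11, j++
i=2 j=4: A[i]=16<=B[j]=16 take 16, i++
i=3 j=4: A[i]=30>B[j]=16 take 16, j++
i=3 j=5: A[i]=30>B[j]=21 take 21, j++
i=3 j=6: A[i]=30>B[j]=27 take 27, j++
i=3 j=7: A[i]=30<=B[j]=31 take 30, i++
i=4 j=7: A[i]=33>B[j]=31 take 31, j++

i=4, j=8, merged so far=[0, 5, 10, 11, 16, 16, 21, 27, 30, 31]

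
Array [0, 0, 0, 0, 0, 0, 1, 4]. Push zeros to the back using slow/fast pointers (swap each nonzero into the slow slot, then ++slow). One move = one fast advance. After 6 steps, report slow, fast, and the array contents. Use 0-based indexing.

slow=0, fast=6, a=[0, 0, 0, 0, 0, 0, 1, 4]

slow=0 fast=0: a[fast]=0, fast++
slow=0 fast=1: a[fast]=0, fast++
slow=0 fast=2: a[fast]=0, fast++
slow=0 fast=3: a[fast]=0, fast++
slow=0 fast=4: a[fast]=0, fast++
slow=0 fast=5: a[fast]=0, fast++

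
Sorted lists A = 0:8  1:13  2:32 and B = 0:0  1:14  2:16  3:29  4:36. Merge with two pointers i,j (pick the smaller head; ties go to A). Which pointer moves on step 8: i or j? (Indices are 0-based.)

j

i=0 j=0: A[i]=8>B[j]=0 take 0, j++
i=0 j=1: A[i]=8<=B[j]=14 take 8, i++
i=1 j=1: A[i]=13<=B[j]=14 take 13, i++
i=2 j=1: A[i]=32>B[j]=14 take 14, j++
i=2 j=2: A[i]=32>B[j]=16 take 16, j++
i=2 j=3: A[i]=32>B[j]=29 take 29, j++
i=2 j=4: A[i]=32<=B[j]=36 take 32, i++
i=3 j=4: A done, take B[j]=36, j++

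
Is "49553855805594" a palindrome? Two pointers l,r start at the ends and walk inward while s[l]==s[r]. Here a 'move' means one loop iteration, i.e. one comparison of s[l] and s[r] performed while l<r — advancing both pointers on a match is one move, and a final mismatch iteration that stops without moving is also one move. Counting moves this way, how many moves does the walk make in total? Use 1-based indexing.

[1,14] '4'=='4' → l++,r--
[2,13] '9'=='9' → l++,r--
[3,12] '5'=='5' → l++,r--
[4,11] '5'=='5' → l++,r--
[5,10] '3'!='0' → stop

5 moves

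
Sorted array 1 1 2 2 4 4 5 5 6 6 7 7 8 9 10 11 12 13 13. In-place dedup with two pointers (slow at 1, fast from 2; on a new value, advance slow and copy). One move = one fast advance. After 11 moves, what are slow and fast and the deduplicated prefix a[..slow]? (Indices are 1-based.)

slow=6, fast=13, prefix=[1, 2, 4, 5, 6, 7]

slow=1 fast=2: a[fast]=1=a[slow] dup, fast++
slow=1 fast=3: a[fast]=2≠a[slow]=1 write a[2]=2, slow++,fast++
slow=2 fast=4: a[fast]=2=a[slow] dup, fast++
slow=2 fast=5: a[fast]=4≠a[slow]=2 write a[3]=4, slow++,fast++
slow=3 fast=6: a[fast]=4=a[slow] dup, fast++
slow=3 fast=7: a[fast]=5≠a[slow]=4 write a[4]=5, slow++,fast++
slow=4 fast=8: a[fast]=5=a[slow] dup, fast++
slow=4 fast=9: a[fast]=6≠a[slow]=5 write a[5]=6, slow++,fast++
slow=5 fast=10: a[fast]=6=a[slow] dup, fast++
slow=5 fast=11: a[fast]=7≠a[slow]=6 write a[6]=7, slow++,fast++
slow=6 fast=12: a[fast]=7=a[slow] dup, fast++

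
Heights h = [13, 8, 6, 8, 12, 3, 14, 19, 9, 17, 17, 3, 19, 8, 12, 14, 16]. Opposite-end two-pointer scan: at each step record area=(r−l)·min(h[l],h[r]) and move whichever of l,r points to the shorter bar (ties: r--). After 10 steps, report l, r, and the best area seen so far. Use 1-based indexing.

[1,17] min(13,16)*16=208 best=208 * → l++
[2,17] min(8,16)*15=120 best=208 → l++
[3,17] min(6,16)*14=84 best=208 → l++
[4,17] min(8,16)*13=104 best=208 → l++
[5,17] min(12,16)*12=144 best=208 → l++
[6,17] min(3,16)*11=33 best=208 → l++
[7,17] min(14,16)*10=140 best=208 → l++
[8,17] min(19,16)*9=144 best=208 → r--
[8,16] min(19,14)*8=112 best=208 → r--
[8,15] min(19,12)*7=84 best=208 → r--

l=8, r=14, best area=208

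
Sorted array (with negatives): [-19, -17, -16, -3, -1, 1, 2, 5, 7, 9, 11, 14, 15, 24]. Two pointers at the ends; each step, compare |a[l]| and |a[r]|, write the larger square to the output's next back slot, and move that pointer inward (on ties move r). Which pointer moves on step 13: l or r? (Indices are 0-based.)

r

[0,13] |-19|<=|24| out[13]=576 → r--
[0,12] |-19|>|15| out[12]=361 → l++
[1,12] |-17|>|15| out[11]=289 → l++
[2,12] |-16|>|15| out[10]=256 → l++
[3,12] |-3|<=|15| out[9]=225 → r--
[3,11] |-3|<=|14| out[8]=196 → r--
[3,10] |-3|<=|11| out[7]=121 → r--
[3,9] |-3|<=|9| out[6]=81 → r--
[3,8] |-3|<=|7| out[5]=49 → r--
[3,7] |-3|<=|5| out[4]=25 → r--
[3,6] |-3|>|2| out[3]=9 → l++
[4,6] |-1|<=|2| out[2]=4 → r--
[4,5] |-1|<=|1| out[1]=1 → r--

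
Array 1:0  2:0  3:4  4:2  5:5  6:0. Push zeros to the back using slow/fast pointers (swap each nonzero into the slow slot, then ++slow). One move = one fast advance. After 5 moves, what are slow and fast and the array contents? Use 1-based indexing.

slow=4, fast=6, a=[4, 2, 5, 0, 0, 0]

(s=1,f=1) a[fast]=0 → fast++
(s=1,f=2) a[fast]=0 → fast++
(s=1,f=3) a[fast]=4≠0 swap→a[1]=4 → slow++,fast++
(s=2,f=4) a[fast]=2≠0 swap→a[2]=2 → slow++,fast++
(s=3,f=5) a[fast]=5≠0 swap→a[3]=5 → slow++,fast++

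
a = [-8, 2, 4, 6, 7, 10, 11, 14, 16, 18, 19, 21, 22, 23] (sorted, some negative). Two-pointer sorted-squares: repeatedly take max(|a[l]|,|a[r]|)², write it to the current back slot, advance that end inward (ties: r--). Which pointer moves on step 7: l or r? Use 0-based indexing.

r

l=0 r=13: |-8|<=|23| out[13]=529, r--
l=0 r=12: |-8|<=|22| out[12]=484, r--
l=0 r=11: |-8|<=|21| out[11]=441, r--
l=0 r=10: |-8|<=|19| out[10]=361, r--
l=0 r=9: |-8|<=|18| out[9]=324, r--
l=0 r=8: |-8|<=|16| out[8]=256, r--
l=0 r=7: |-8|<=|14| out[7]=196, r--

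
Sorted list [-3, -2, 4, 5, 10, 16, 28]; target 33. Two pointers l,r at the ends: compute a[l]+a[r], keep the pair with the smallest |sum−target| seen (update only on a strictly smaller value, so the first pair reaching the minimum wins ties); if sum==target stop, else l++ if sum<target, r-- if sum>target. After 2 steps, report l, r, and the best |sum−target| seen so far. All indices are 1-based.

[1,7] -3+28=25 d=8 * → l++
[2,7] -2+28=26 d=7 * → l++

l=3, r=7, best |Δ|=7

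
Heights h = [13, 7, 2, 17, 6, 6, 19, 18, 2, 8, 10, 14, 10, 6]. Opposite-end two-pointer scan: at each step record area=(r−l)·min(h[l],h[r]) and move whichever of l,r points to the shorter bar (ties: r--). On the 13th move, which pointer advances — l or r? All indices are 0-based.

l=0 r=13: min(13,6)*13=78 best=78 *, r--
l=0 r=12: min(13,10)*12=120 best=120 *, r--
l=0 r=11: min(13,14)*11=143 best=143 *, l++
l=1 r=11: min(7,14)*10=70 best=143, l++
l=2 r=11: min(2,14)*9=18 best=143, l++
l=3 r=11: min(17,14)*8=112 best=143, r--
l=3 r=10: min(17,10)*7=70 best=143, r--
l=3 r=9: min(17,8)*6=48 best=143, r--
l=3 r=8: min(17,2)*5=10 best=143, r--
l=3 r=7: min(17,18)*4=68 best=143, l++
l=4 r=7: min(6,18)*3=18 best=143, l++
l=5 r=7: min(6,18)*2=12 best=143, l++
l=6 r=7: min(19,18)*1=18 best=143, r--

r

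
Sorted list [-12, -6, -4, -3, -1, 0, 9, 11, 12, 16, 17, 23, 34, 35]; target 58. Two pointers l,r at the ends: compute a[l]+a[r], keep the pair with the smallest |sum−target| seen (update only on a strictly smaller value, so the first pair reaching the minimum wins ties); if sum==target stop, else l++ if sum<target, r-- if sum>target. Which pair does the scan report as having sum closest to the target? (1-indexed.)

pair (23, 35) with sum 58 (|Δ|=0)

[1,14] -12+35=23 d=35 * → l++
[2,14] -6+35=29 d=29 * → l++
[3,14] -4+35=31 d=27 * → l++
[4,14] -3+35=32 d=26 * → l++
[5,14] -1+35=34 d=24 * → l++
[6,14] 0+35=35 d=23 * → l++
[7,14] 9+35=44 d=14 * → l++
[8,14] 11+35=46 d=12 * → l++
[9,14] 12+35=47 d=11 * → l++
[10,14] 16+35=51 d=7 * → l++
[11,14] 17+35=52 d=6 * → l++
[12,14] 23+35=58 d=0 * → stop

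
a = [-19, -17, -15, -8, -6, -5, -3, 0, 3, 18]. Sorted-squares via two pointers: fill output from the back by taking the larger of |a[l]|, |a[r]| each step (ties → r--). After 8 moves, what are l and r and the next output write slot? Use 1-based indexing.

[1,10] |-19|>|18| out[10]=361 → l++
[2,10] |-17|<=|18| out[9]=324 → r--
[2,9] |-17|>|3| out[8]=289 → l++
[3,9] |-15|>|3| out[7]=225 → l++
[4,9] |-8|>|3| out[6]=64 → l++
[5,9] |-6|>|3| out[5]=36 → l++
[6,9] |-5|>|3| out[4]=25 → l++
[7,9] |-3|<=|3| out[3]=9 → r--

l=7, r=8, next write slot=2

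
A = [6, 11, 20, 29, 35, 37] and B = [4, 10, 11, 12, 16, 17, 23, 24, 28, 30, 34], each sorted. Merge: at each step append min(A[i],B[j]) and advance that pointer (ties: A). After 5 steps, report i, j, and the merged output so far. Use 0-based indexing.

[i=0,j=0] A[i]=6>B[j]=4 take 4 → j++
[i=0,j=1] A[i]=6<=B[j]=10 take 6 → i++
[i=1,j=1] A[i]=11>B[j]=10 take 10 → j++
[i=1,j=2] A[i]=11<=B[j]=11 take 11 → i++
[i=2,j=2] A[i]=20>B[j]=11 take 11 → j++

i=2, j=3, merged so far=[4, 6, 10, 11, 11]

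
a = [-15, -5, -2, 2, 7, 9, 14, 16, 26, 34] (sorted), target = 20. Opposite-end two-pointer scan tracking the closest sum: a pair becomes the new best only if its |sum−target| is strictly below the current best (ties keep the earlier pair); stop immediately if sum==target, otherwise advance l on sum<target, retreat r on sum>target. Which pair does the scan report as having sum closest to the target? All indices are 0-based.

[0,9] -15+34=19 d=1 * → l++
[1,9] -5+34=29 d=9 → r--
[1,8] -5+26=21 d=1 → r--
[1,7] -5+16=11 d=9 → l++
[2,7] -2+16=14 d=6 → l++
[3,7] 2+16=18 d=2 → l++
[4,7] 7+16=23 d=3 → r--
[4,6] 7+14=21 d=1 → r--
[4,5] 7+9=16 d=4 → l++

pair (-15, 34) with sum 19 (|Δ|=1)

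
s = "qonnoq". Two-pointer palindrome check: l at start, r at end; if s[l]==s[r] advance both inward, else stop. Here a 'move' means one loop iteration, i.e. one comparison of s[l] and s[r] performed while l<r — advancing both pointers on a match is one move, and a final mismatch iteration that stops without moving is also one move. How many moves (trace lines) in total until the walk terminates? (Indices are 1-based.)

3 moves

[1,6] 'q'=='q' → l++,r--
[2,5] 'o'=='o' → l++,r--
[3,4] 'n'=='n' → l++,r--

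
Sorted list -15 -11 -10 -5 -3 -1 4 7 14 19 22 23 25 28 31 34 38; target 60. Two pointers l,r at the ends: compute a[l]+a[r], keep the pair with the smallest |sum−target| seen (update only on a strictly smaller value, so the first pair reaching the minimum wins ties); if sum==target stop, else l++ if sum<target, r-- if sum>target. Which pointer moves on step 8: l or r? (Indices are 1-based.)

[1,17] -15+38=23 d=37 * → l++
[2,17] -11+38=27 d=33 * → l++
[3,17] -10+38=28 d=32 * → l++
[4,17] -5+38=33 d=27 * → l++
[5,17] -3+38=35 d=25 * → l++
[6,17] -1+38=37 d=23 * → l++
[7,17] 4+38=42 d=18 * → l++
[8,17] 7+38=45 d=15 * → l++

l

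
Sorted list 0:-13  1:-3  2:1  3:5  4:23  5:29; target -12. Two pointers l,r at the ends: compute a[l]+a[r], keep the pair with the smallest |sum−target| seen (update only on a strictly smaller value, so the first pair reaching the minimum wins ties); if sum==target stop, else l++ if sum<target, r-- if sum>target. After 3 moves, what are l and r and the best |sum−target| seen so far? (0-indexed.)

[0,5] -13+29=16 d=28 * → r--
[0,4] -13+23=10 d=22 * → r--
[0,3] -13+5=-8 d=4 * → r--

l=0, r=2, best |Δ|=4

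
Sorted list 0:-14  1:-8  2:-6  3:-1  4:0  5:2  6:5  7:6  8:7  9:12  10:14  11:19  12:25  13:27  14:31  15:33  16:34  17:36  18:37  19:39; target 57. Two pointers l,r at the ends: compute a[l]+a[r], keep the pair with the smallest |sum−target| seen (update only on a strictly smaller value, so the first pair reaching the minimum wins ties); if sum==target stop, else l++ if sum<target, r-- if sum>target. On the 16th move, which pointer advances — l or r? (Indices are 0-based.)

r

l=0 r=19: -14+39=25 d=32 *, l++
l=1 r=19: -8+39=31 d=26 *, l++
l=2 r=19: -6+39=33 d=24 *, l++
l=3 r=19: -1+39=38 d=19 *, l++
l=4 r=19: 0+39=39 d=18 *, l++
l=5 r=19: 2+39=41 d=16 *, l++
l=6 r=19: 5+39=44 d=13 *, l++
l=7 r=19: 6+39=45 d=12 *, l++
l=8 r=19: 7+39=46 d=11 *, l++
l=9 r=19: 12+39=51 d=6 *, l++
l=10 r=19: 14+39=53 d=4 *, l++
l=11 r=19: 19+39=58 d=1 *, r--
l=11 r=18: 19+37=56 d=1, l++
l=12 r=18: 25+37=62 d=5, r--
l=12 r=17: 25+36=61 d=4, r--
l=12 r=16: 25+34=59 d=2, r--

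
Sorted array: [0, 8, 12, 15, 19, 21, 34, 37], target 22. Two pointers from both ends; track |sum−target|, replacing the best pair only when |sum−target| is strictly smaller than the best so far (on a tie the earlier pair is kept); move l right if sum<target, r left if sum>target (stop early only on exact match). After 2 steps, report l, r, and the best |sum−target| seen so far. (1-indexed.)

l=1, r=6, best |Δ|=12

l=1 r=8: 0+37=37 d=15 *, r--
l=1 r=7: 0+34=34 d=12 *, r--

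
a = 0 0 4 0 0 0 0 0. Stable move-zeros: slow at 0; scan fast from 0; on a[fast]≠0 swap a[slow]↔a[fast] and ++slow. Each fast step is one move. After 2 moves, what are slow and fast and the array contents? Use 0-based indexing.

slow=0, fast=2, a=[0, 0, 4, 0, 0, 0, 0, 0]

(s=0,f=0) a[fast]=0 → fast++
(s=0,f=1) a[fast]=0 → fast++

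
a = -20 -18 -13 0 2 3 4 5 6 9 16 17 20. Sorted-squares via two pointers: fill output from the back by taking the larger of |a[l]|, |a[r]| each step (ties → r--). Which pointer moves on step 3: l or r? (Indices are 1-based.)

l

[1,13] |-20|<=|20| out[13]=400 → r--
[1,12] |-20|>|17| out[12]=400 → l++
[2,12] |-18|>|17| out[11]=324 → l++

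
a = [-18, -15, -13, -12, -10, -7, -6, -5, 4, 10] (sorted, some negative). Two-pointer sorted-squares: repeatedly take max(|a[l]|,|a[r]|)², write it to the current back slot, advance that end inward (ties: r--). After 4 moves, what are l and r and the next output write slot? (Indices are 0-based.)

l=4, r=9, next write slot=5

l=0 r=9: |-18|>|10| out[9]=324, l++
l=1 r=9: |-15|>|10| out[8]=225, l++
l=2 r=9: |-13|>|10| out[7]=169, l++
l=3 r=9: |-12|>|10| out[6]=144, l++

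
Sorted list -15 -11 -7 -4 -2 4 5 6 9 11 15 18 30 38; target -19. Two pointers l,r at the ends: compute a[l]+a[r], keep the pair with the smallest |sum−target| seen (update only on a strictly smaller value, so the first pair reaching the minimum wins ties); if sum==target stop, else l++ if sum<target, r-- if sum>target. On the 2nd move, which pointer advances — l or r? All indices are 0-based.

l=0 r=13: -15+38=23 d=42 *, r--
l=0 r=12: -15+30=15 d=34 *, r--

r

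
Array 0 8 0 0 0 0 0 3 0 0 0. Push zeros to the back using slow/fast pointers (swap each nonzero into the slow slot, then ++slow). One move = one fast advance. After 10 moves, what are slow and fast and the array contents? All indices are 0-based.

slow=0 fast=0: a[fast]=0, fast++
slow=0 fast=1: a[fast]=8≠0 swap→a[0]=8, slow++,fast++
slow=1 fast=2: a[fast]=0, fast++
slow=1 fast=3: a[fast]=0, fast++
slow=1 fast=4: a[fast]=0, fast++
slow=1 fast=5: a[fast]=0, fast++
slow=1 fast=6: a[fast]=0, fast++
slow=1 fast=7: a[fast]=3≠0 swap→a[1]=3, slow++,fast++
slow=2 fast=8: a[fast]=0, fast++
slow=2 fast=9: a[fast]=0, fast++

slow=2, fast=10, a=[8, 3, 0, 0, 0, 0, 0, 0, 0, 0, 0]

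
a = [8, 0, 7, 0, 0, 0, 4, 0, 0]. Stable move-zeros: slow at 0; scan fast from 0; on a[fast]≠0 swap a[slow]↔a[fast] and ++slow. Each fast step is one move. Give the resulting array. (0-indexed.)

[8, 7, 4, 0, 0, 0, 0, 0, 0]

(s=0,f=0) a[fast]=8≠0 swap→a[0]=8 → slow++,fast++
(s=1,f=1) a[fast]=0 → fast++
(s=1,f=2) a[fast]=7≠0 swap→a[1]=7 → slow++,fast++
(s=2,f=3) a[fast]=0 → fast++
(s=2,f=4) a[fast]=0 → fast++
(s=2,f=5) a[fast]=0 → fast++
(s=2,f=6) a[fast]=4≠0 swap→a[2]=4 → slow++,fast++
(s=3,f=7) a[fast]=0 → fast++
(s=3,f=8) a[fast]=0 → fast++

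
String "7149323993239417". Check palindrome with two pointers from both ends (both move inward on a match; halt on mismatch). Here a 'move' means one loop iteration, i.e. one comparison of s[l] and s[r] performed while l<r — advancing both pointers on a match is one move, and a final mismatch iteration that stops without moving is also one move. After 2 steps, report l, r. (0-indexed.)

l=2, r=13

[0,15] '7'=='7' → l++,r--
[1,14] '1'=='1' → l++,r--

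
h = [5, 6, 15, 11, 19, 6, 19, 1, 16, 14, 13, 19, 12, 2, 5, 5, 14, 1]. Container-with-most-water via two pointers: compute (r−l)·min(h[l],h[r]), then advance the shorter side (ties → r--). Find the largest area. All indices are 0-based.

[0,17] min(5,1)*17=17 best=17 * → r--
[0,16] min(5,14)*16=80 best=80 * → l++
[1,16] min(6,14)*15=90 best=90 * → l++
[2,16] min(15,14)*14=196 best=196 * → r--
[2,15] min(15,5)*13=65 best=196 → r--
[2,14] min(15,5)*12=60 best=196 → r--
[2,13] min(15,2)*11=22 best=196 → r--
[2,12] min(15,12)*10=120 best=196 → r--
[2,11] min(15,19)*9=135 best=196 → l++
[3,11] min(11,19)*8=88 best=196 → l++
[4,11] min(19,19)*7=133 best=196 → r--
[4,10] min(19,13)*6=78 best=196 → r--
[4,9] min(19,14)*5=70 best=196 → r--
[4,8] min(19,16)*4=64 best=196 → r--
[4,7] min(19,1)*3=3 best=196 → r--
[4,6] min(19,19)*2=38 best=196 → r--
[4,5] min(19,6)*1=6 best=196 → r--

max area = 196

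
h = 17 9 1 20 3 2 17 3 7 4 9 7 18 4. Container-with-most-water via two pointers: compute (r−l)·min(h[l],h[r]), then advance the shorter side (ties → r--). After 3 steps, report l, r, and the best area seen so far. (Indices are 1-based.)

l=3, r=13, best area=204

l=1 r=14: min(17,4)*13=52 best=52 *, r--
l=1 r=13: min(17,18)*12=204 best=204 *, l++
l=2 r=13: min(9,18)*11=99 best=204, l++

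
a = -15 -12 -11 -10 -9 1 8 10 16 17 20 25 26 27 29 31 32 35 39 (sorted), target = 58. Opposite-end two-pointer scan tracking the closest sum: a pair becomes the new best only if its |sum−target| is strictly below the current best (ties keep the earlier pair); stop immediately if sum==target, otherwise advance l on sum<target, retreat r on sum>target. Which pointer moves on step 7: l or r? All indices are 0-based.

l=0 r=18: -15+39=24 d=34 *, l++
l=1 r=18: -12+39=27 d=31 *, l++
l=2 r=18: -11+39=28 d=30 *, l++
l=3 r=18: -10+39=29 d=29 *, l++
l=4 r=18: -9+39=30 d=28 *, l++
l=5 r=18: 1+39=40 d=18 *, l++
l=6 r=18: 8+39=47 d=11 *, l++

l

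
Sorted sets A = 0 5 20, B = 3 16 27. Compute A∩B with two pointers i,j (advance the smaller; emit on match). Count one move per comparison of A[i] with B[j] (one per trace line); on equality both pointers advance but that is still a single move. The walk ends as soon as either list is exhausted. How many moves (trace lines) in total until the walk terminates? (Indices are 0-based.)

[i=0,j=0] 0<3 → i++
[i=1,j=0] 5>3 → j++
[i=1,j=1] 5<16 → i++
[i=2,j=1] 20>16 → j++
[i=2,j=2] 20<27 → i++

5 moves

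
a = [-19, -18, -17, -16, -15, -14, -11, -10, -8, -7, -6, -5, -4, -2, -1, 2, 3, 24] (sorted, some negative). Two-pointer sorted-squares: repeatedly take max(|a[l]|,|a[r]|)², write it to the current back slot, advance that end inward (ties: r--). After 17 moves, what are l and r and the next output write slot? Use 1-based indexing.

l=1 r=18: |-19|<=|24| out[18]=576, r--
l=1 r=17: |-19|>|3| out[17]=361, l++
l=2 r=17: |-18|>|3| out[16]=324, l++
l=3 r=17: |-17|>|3| out[15]=289, l++
l=4 r=17: |-16|>|3| out[14]=256, l++
l=5 r=17: |-15|>|3| out[13]=225, l++
l=6 r=17: |-14|>|3| out[12]=196, l++
l=7 r=17: |-11|>|3| out[11]=121, l++
l=8 r=17: |-10|>|3| out[10]=100, l++
l=9 r=17: |-8|>|3| out[9]=64, l++
l=10 r=17: |-7|>|3| out[8]=49, l++
l=11 r=17: |-6|>|3| out[7]=36, l++
l=12 r=17: |-5|>|3| out[6]=25, l++
l=13 r=17: |-4|>|3| out[5]=16, l++
l=14 r=17: |-2|<=|3| out[4]=9, r--
l=14 r=16: |-2|<=|2| out[3]=4, r--
l=14 r=15: |-2|>|-1| out[2]=4, l++

l=15, r=15, next write slot=1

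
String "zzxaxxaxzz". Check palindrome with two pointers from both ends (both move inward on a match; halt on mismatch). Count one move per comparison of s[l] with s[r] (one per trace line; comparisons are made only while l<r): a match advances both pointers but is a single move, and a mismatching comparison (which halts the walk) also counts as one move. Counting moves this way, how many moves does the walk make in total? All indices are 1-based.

5 moves

l=1 r=10: 'z'=='z', l++,r--
l=2 r=9: 'z'=='z', l++,r--
l=3 r=8: 'x'=='x', l++,r--
l=4 r=7: 'a'=='a', l++,r--
l=5 r=6: 'x'=='x', l++,r--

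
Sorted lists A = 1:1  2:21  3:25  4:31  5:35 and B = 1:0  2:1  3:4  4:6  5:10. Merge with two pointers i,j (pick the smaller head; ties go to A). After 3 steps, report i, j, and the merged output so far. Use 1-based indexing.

i=2, j=3, merged so far=[0, 1, 1]

[i=1,j=1] A[i]=1>B[j]=0 take 0 → j++
[i=1,j=2] A[i]=1<=B[j]=1 take 1 → i++
[i=2,j=2] A[i]=21>B[j]=1 take 1 → j++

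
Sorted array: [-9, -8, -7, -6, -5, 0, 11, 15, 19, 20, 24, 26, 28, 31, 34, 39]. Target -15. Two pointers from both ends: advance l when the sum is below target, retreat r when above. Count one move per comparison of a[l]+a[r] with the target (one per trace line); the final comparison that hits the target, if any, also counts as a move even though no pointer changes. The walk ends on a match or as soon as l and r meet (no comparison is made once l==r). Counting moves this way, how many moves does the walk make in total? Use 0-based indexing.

l=0 r=15: -9+39=30 >-15, r--
l=0 r=14: -9+34=25 >-15, r--
l=0 r=13: -9+31=22 >-15, r--
l=0 r=12: -9+28=19 >-15, r--
l=0 r=11: -9+26=17 >-15, r--
l=0 r=10: -9+24=15 >-15, r--
l=0 r=9: -9+20=11 >-15, r--
l=0 r=8: -9+19=10 >-15, r--
l=0 r=7: -9+15=6 >-15, r--
l=0 r=6: -9+11=2 >-15, r--
l=0 r=5: -9+0=-9 >-15, r--
l=0 r=4: -9+-5=-14 >-15, r--
l=0 r=3: -9+-6=-15, found

13 moves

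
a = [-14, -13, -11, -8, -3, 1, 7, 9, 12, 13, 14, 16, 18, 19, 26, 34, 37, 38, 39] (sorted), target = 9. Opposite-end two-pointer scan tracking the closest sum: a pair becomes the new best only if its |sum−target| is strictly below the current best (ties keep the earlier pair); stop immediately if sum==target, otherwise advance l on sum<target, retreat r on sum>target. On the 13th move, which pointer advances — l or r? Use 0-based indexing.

l=0 r=18: -14+39=25 d=16 *, r--
l=0 r=17: -14+38=24 d=15 *, r--
l=0 r=16: -14+37=23 d=14 *, r--
l=0 r=15: -14+34=20 d=11 *, r--
l=0 r=14: -14+26=12 d=3 *, r--
l=0 r=13: -14+19=5 d=4, l++
l=1 r=13: -13+19=6 d=3, l++
l=2 r=13: -11+19=8 d=1 *, l++
l=3 r=13: -8+19=11 d=2, r--
l=3 r=12: -8+18=10 d=1, r--
l=3 r=11: -8+16=8 d=1, l++
l=4 r=11: -3+16=13 d=4, r--
l=4 r=10: -3+14=11 d=2, r--

r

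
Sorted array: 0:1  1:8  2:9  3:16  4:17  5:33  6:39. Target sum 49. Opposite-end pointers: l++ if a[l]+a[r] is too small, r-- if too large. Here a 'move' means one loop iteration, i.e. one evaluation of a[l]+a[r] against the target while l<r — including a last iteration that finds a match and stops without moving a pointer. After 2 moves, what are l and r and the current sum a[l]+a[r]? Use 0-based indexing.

l=2, r=6, sum=48

[0,6] 1+39=40 <49 → l++
[1,6] 8+39=47 <49 → l++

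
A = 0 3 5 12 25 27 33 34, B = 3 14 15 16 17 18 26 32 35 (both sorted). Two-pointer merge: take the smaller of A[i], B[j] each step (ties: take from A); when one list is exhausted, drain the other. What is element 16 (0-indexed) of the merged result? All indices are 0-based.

merged[16] = 35

i=0 j=0: A[i]=0<=B[j]=3 take 0, i++
i=1 j=0: A[i]=3<=B[j]=3 take 3, i++
i=2 j=0: A[i]=5>B[j]=3 take 3, j++
i=2 j=1: A[i]=5<=B[j]=14 take 5, i++
i=3 j=1: A[i]=12<=B[j]=14 take 12, i++
i=4 j=1: A[i]=25>B[j]=14 take 14, j++
i=4 j=2: A[i]=25>B[j]=15 take 15, j++
i=4 j=3: A[i]=25>B[j]=16 take 16, j++
i=4 j=4: A[i]=25>B[j]=17 take 17, j++
i=4 j=5: A[i]=25>B[j]=18 take 18, j++
i=4 j=6: A[i]=25<=B[j]=26 take 25, i++
i=5 j=6: A[i]=27>B[j]=26 take 26, j++
i=5 j=7: A[i]=27<=B[j]=32 take 27, i++
i=6 j=7: A[i]=33>B[j]=32 take 32, j++
i=6 j=8: A[i]=33<=B[j]=35 take 33, i++
i=7 j=8: A[i]=34<=B[j]=35 take 34, i++
i=8 j=8: A done, take B[j]=35, j++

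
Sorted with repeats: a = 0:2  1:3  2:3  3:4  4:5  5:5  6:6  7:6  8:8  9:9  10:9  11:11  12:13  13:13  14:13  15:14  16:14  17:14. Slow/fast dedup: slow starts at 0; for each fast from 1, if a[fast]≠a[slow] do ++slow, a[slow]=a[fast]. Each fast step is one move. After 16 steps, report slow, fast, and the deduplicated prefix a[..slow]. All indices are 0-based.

slow=0 fast=1: a[fast]=3≠a[slow]=2 write a[1]=3, slow++,fast++
slow=1 fast=2: a[fast]=3=a[slow] dup, fast++
slow=1 fast=3: a[fast]=4≠a[slow]=3 write a[2]=4, slow++,fast++
slow=2 fast=4: a[fast]=5≠a[slow]=4 write a[3]=5, slow++,fast++
slow=3 fast=5: a[fast]=5=a[slow] dup, fast++
slow=3 fast=6: a[fast]=6≠a[slow]=5 write a[4]=6, slow++,fast++
slow=4 fast=7: a[fast]=6=a[slow] dup, fast++
slow=4 fast=8: a[fast]=8≠a[slow]=6 write a[5]=8, slow++,fast++
slow=5 fast=9: a[fast]=9≠a[slow]=8 write a[6]=9, slow++,fast++
slow=6 fast=10: a[fast]=9=a[slow] dup, fast++
slow=6 fast=11: a[fast]=11≠a[slow]=9 write a[7]=11, slow++,fast++
slow=7 fast=12: a[fast]=13≠a[slow]=11 write a[8]=13, slow++,fast++
slow=8 fast=13: a[fast]=13=a[slow] dup, fast++
slow=8 fast=14: a[fast]=13=a[slow] dup, fast++
slow=8 fast=15: a[fast]=14≠a[slow]=13 write a[9]=14, slow++,fast++
slow=9 fast=16: a[fast]=14=a[slow] dup, fast++

slow=9, fast=17, prefix=[2, 3, 4, 5, 6, 8, 9, 11, 13, 14]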